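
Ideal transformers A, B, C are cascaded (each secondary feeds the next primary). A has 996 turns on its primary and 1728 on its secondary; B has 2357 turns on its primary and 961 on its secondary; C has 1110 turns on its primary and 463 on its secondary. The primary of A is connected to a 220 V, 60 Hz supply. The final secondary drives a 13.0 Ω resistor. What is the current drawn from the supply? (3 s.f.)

I_supply ≈ 1.47 A

Secondary of A: V = 220.00 × 1728/996 = 381.69 V.
Secondary of B: V = 381.69 × 961/2357 = 155.62 V.
Secondary of C: V = 155.62 × 463/1110 = 64.913 V.
I_load = 64.913/13.0 = 4.9933 A, so P_out = 64.913 × 4.9933 = 324.13 W.
All ideal ⇒ P_in = P_out, so I_supply = 324.13/220 = 1.47 A.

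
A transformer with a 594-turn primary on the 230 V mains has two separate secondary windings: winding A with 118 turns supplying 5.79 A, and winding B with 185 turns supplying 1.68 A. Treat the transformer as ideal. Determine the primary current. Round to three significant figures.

V_A = 230 × 118/594 = 45.690 V; V_B = 230 × 185/594 = 71.633 V.
P_out = V_A I_A + V_B I_B = 45.690×5.79 + 71.633×1.68 = 264.55 + 120.34 = 384.89 W.
Ideal ⇒ P_in = P_out, so I_p = P_out/V_p = 384.89/230 = 1.67 A.

I_p ≈ 1.67 A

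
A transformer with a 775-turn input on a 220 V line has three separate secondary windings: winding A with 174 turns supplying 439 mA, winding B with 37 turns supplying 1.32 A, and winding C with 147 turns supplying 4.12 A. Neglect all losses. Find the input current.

V_A = 220 × 174/775 = 49.394 V; V_B = 220 × 37/775 = 10.503 V; V_C = 220 × 147/775 = 41.729 V.
P_out = V_A I_A + V_B I_B + V_C I_C = 49.394×0.439 + 10.503×1.32 + 41.729×4.12 = 21.684 + 13.864 + 171.92 = 207.47 W.
Ideal ⇒ P_in = P_out, so I_in = P_out/V_in = 207.47/220 = 0.943 A.

I_in ≈ 0.943 A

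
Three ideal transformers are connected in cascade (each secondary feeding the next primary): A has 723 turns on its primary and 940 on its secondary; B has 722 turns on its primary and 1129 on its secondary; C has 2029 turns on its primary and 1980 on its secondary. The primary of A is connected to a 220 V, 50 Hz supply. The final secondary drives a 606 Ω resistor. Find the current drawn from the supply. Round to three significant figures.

Secondary of A: V = 220.00 × 940/723 = 286.03 V.
Secondary of B: V = 286.03 × 1129/722 = 447.27 V.
Secondary of C: V = 447.27 × 1980/2029 = 436.47 V.
I_load = 436.47/606 = 0.72024 A, so P_out = 436.47 × 0.72024 = 314.36 W.
All ideal ⇒ P_in = P_out, so I_supply = 314.36/220 = 1.43 A.

I_supply ≈ 1.43 A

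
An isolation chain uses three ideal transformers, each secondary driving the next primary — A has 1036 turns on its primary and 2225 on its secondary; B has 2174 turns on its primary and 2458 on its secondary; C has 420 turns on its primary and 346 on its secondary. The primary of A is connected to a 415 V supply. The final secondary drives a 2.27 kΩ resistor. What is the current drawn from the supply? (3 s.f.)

I_supply ≈ 0.732 A

After A: V = 415.00 × 2225/1036 = 891.29 V.
After B: V = 891.29 × 2458/2174 = 1007.7 V.
After C: V = 1007.7 × 346/420 = 830.17 V.
I_load = 830.17/2270 = 0.36571 A, so P_out = 830.17 × 0.36571 = 303.61 W.
All ideal ⇒ P_in = P_out, so I_supply = 303.61/415 = 0.732 A.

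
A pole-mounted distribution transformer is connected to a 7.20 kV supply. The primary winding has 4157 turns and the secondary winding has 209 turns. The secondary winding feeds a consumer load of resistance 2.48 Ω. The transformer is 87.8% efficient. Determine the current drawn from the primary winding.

I_p ≈ 8.36 A

V_s = 7200 × 209/4157 = 361.99 V.
I_s = V_s/R = 361.99/2.48 = 145.96 A.
P_out = V_s I_s = 361.99 × 145.96 = 52838 W.
P_in = P_out/η = 52838/0.878 = 60180 W.
I_p = P_in/V_p = 60180/7200 = 8.36 A.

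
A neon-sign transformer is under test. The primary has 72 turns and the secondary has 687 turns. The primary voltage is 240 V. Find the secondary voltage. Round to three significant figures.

V_s/V_p = N_s/N_p, so V_s = 240 × 687/72 = 2290 V.

V_s ≈ 2290 V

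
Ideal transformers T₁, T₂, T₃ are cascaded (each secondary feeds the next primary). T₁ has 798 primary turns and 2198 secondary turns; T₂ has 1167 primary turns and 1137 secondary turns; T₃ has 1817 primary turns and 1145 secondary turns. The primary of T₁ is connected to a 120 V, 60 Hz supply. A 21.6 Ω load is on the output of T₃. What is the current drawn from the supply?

Secondary of T₁: V = 120.00 × 2198/798 = 330.53 V.
Secondary of T₂: V = 330.53 × 1137/1167 = 322.03 V.
Secondary of T₃: V = 322.03 × 1145/1817 = 202.93 V.
I_load = 202.93/21.6 = 9.3949 A, so P_out = 202.93 × 9.3949 = 1906.5 W.
All ideal ⇒ P_in = P_out, so I_supply = 1906.5/120 = 15.9 A.

I_supply ≈ 15.9 A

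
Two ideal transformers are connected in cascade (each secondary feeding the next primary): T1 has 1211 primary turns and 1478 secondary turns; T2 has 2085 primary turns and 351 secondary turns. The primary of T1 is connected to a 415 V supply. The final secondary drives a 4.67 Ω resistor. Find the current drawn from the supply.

Secondary of T1: V = 415.00 × 1478/1211 = 506.50 V.
Secondary of T2: V = 506.50 × 351/2085 = 85.267 V.
I_load = 85.267/4.67 = 18.258 A, so P_out = 85.267 × 18.258 = 1556.8 W.
All ideal ⇒ P_in = P_out, so I_supply = 1556.8/415 = 3.75 A.

I_supply ≈ 3.75 A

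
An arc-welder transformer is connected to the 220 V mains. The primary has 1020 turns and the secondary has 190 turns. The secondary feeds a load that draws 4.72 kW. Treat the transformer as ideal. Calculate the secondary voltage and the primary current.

V_s = V_p × N_s/N_p = 220 × 190/1020 = 40.980 V.
I_s = P/V_s = 4720/40.980 = 115.18 A.
I_p = I_s × N_s/N_p = 115.18 × 190/1020 = 21.5 A.

V_s ≈ 41.0 V, I_p ≈ 21.5 A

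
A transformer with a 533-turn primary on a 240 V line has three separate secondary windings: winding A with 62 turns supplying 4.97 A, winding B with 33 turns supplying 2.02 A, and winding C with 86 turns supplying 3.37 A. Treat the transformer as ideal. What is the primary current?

V_A = 240 × 62/533 = 27.917 V; V_B = 240 × 33/533 = 14.859 V; V_C = 240 × 86/533 = 38.724 V.
P_out = V_A I_A + V_B I_B + V_C I_C = 27.917×4.97 + 14.859×2.02 + 38.724×3.37 = 138.75 + 30.016 + 130.50 = 299.27 W.
Ideal ⇒ P_in = P_out, so I_p = P_out/V_p = 299.27/240 = 1.25 A.

I_p ≈ 1.25 A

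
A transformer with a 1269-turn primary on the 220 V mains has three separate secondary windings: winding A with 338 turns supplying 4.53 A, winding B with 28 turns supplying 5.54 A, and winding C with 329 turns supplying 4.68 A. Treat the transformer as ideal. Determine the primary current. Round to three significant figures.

I_p ≈ 2.54 A

V_A = 220 × 338/1269 = 58.597 V; V_B = 220 × 28/1269 = 4.8542 V; V_C = 220 × 329/1269 = 57.037 V.
P_out = V_A I_A + V_B I_B + V_C I_C = 58.597×4.53 + 4.8542×5.54 + 57.037×4.68 = 265.45 + 26.892 + 266.93 = 559.27 W.
Ideal ⇒ P_in = P_out, so I_p = P_out/V_p = 559.27/220 = 2.54 A.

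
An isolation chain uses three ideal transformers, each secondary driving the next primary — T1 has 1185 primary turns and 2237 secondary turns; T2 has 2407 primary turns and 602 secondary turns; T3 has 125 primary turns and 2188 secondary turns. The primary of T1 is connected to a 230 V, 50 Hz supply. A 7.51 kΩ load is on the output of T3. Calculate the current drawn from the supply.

I_supply ≈ 2.09 A

After T1: V = 230.00 × 2237/1185 = 434.19 V.
After T2: V = 434.19 × 602/2407 = 108.59 V.
After T3: V = 108.59 × 2188/125 = 1900.8 V.
I_load = 1900.8/7510 = 0.25310 A, so P_out = 1900.8 × 0.25310 = 481.09 W.
All ideal ⇒ P_in = P_out, so I_supply = 481.09/230 = 2.09 A.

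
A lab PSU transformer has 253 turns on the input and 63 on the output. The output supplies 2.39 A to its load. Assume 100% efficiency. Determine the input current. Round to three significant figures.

For an ideal transformer I_in/I_out = N_out/N_in, so I_in = 2.39 × 63/253 = 0.595 A.

I_in ≈ 0.595 A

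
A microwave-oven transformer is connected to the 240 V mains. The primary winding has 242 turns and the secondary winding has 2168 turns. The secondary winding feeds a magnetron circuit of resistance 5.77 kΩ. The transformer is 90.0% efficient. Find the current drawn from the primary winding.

I_p ≈ 3.71 A

V_s = 240 × 2168/242 = 2150.1 V.
I_s = V_s/R = 2150.1/5770 = 0.37263 A.
P_out = V_s I_s = 2150.1 × 0.37263 = 801.19 W.
P_in = P_out/η = 801.19/0.900 = 890.21 W.
I_p = P_in/V_p = 890.21/240 = 3.71 A.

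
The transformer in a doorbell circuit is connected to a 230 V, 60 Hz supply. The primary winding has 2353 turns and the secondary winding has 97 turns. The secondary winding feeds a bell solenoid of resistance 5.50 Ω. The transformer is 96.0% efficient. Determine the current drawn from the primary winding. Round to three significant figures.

V_s = 230 × 97/2353 = 9.4815 V.
I_s = V_s/R = 9.4815/5.50 = 1.7239 A.
P_out = V_s I_s = 9.4815 × 1.7239 = 16.345 W.
P_in = P_out/η = 16.345/0.960 = 17.026 W.
I_p = P_in/V_p = 17.026/230 = 0.0740 A.

I_p ≈ 0.0740 A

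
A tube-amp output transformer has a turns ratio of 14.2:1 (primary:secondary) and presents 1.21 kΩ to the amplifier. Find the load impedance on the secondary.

Z_s ≈ 6.00 Ω

Z_s = Z_p/(N_p/N_s)² = 1210/14.2² = 6.00 Ω.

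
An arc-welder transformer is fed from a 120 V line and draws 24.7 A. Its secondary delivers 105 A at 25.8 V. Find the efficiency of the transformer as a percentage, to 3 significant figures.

P_in = 120 × 24.7 = 2964.00 W.
P_out = 25.8 × 105 = 2709.00 W.
η = P_out/P_in = 2709.00/2964.00 = 0.914.

η ≈ 91.4%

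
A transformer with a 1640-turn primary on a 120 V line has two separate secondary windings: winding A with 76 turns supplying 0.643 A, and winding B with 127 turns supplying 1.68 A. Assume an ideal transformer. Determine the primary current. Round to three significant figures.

V_A = 120 × 76/1640 = 5.5610 V; V_B = 120 × 127/1640 = 9.2927 V.
P_out = V_A I_A + V_B I_B = 5.5610×0.643 + 9.2927×1.68 = 3.5757 + 15.612 = 19.187 W.
Ideal ⇒ P_in = P_out, so I_p = P_out/V_p = 19.187/120 = 0.160 A.

I_p ≈ 0.160 A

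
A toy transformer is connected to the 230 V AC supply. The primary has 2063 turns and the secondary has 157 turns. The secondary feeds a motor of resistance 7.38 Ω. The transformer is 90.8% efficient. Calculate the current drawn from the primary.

V_s = 230 × 157/2063 = 17.504 V.
I_s = V_s/R = 17.504/7.38 = 2.3718 A.
P_out = V_s I_s = 17.504 × 2.3718 = 41.515 W.
P_in = P_out/η = 41.515/0.908 = 45.721 W.
I_p = P_in/V_p = 45.721/230 = 0.199 A.

I_p ≈ 0.199 A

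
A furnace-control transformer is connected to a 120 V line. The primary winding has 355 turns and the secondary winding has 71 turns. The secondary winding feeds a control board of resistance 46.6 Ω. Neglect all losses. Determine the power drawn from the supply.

V_s = V_p × N_s/N_p = 120 × 71/355 = 24.000 V.
I_s = V_s/R = 24.000/46.6 = 0.51502 A.
I_p = I_s × N_s/N_p = 0.51502 × 71/355 = 0.10300 A.
P = V_p I_p = 120 × 0.10300 = 12.4 W.

P ≈ 12.4 W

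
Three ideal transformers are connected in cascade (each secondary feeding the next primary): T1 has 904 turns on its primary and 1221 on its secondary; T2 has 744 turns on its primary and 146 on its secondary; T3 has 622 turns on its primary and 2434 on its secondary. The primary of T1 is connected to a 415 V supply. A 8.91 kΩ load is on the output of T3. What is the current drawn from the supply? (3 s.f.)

After T1: V = 415.00 × 1221/904 = 560.53 V.
After T2: V = 560.53 × 146/744 = 110.00 V.
After T3: V = 110.00 × 2434/622 = 430.43 V.
I_load = 430.43/8910 = 0.048309 A, so P_out = 430.43 × 0.048309 = 20.794 W.
All ideal ⇒ P_in = P_out, so I_supply = 20.794/415 = 0.0501 A.

I_supply ≈ 0.0501 A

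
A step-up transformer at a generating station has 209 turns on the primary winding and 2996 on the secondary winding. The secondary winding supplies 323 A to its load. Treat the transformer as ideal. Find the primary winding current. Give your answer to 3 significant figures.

For an ideal transformer I_p/I_s = N_s/N_p, so I_p = 323 × 2996/209 = 4630 A.

I_p ≈ 4630 A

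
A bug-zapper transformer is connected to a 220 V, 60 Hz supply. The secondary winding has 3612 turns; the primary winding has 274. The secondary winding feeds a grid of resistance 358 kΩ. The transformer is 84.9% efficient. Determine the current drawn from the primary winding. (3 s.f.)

I_p ≈ 0.126 A

V_s = 220 × 3612/274 = 2900.1 V.
I_s = V_s/R = 2900.1/358000 = 0.0081010 A.
P_out = V_s I_s = 2900.1 × 0.0081010 = 23.494 W.
P_in = P_out/η = 23.494/0.849 = 27.673 W.
I_p = P_in/V_p = 27.673/220 = 0.126 A.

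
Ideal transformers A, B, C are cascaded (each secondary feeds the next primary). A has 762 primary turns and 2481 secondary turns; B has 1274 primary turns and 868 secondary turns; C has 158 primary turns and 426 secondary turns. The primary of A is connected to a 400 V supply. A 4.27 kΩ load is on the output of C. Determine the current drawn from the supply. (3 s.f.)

After A: V = 400.00 × 2481/762 = 1302.4 V.
After B: V = 1302.4 × 868/1274 = 887.32 V.
After C: V = 887.32 × 426/158 = 2392.4 V.
I_load = 2392.4/4270 = 0.56028 A, so P_out = 2392.4 × 0.56028 = 1340.4 W.
All ideal ⇒ P_in = P_out, so I_supply = 1340.4/400 = 3.35 A.

I_supply ≈ 3.35 A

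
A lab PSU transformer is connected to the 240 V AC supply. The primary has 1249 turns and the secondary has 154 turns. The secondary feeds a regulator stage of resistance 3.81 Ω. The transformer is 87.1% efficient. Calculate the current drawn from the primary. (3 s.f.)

I_p ≈ 1.10 A

V_s = 240 × 154/1249 = 29.592 V.
I_s = V_s/R = 29.592/3.81 = 7.7668 A.
P_out = V_s I_s = 29.592 × 7.7668 = 229.83 W.
P_in = P_out/η = 229.83/0.871 = 263.87 W.
I_p = P_in/V_p = 263.87/240 = 1.10 A.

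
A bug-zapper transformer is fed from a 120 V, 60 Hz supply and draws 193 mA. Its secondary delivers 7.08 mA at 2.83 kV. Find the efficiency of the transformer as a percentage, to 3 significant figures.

P_in = 120 × 0.193 = 23.1600 W.
P_out = 2830 × 0.00708 = 20.0364 W.
η = P_out/P_in = 20.0364/23.1600 = 0.865.

η ≈ 86.5%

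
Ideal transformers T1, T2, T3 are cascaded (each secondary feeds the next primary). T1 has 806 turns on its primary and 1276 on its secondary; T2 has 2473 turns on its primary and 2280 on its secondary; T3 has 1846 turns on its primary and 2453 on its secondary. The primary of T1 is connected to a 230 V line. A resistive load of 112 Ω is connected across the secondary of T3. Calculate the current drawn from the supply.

I_supply ≈ 7.72 A

Secondary of T1: V = 230.00 × 1276/806 = 364.12 V.
Secondary of T2: V = 364.12 × 2280/2473 = 335.70 V.
Secondary of T3: V = 335.70 × 2453/1846 = 446.09 V.
I_load = 446.09/112 = 3.9829 A, so P_out = 446.09 × 3.9829 = 1776.7 W.
All ideal ⇒ P_in = P_out, so I_supply = 1776.7/230 = 7.72 A.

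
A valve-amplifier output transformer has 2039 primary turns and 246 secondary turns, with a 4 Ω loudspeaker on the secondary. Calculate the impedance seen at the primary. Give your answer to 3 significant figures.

Z_p = (N_p/N_s)² × Z_s = (2039/246)² × 4 = 275 Ω.

Z_p ≈ 275 Ω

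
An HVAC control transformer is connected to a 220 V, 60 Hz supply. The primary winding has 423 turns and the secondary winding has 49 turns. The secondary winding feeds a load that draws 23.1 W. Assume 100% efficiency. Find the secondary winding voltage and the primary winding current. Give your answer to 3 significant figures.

V_s ≈ 25.5 V, I_p ≈ 0.105 A

V_s = V_p × N_s/N_p = 220 × 49/423 = 25.485 V.
I_s = P/V_s = 23.1/25.485 = 0.90643 A.
I_p = I_s × N_s/N_p = 0.90643 × 49/423 = 0.105 A.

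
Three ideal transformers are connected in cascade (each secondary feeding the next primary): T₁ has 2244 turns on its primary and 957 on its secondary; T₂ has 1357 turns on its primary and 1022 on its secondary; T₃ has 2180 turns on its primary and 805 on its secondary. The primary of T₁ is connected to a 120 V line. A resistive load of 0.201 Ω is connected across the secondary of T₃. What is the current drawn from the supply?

After T₁: V = 120.00 × 957/2244 = 51.176 V.
After T₂: V = 51.176 × 1022/1357 = 38.543 V.
After T₃: V = 38.543 × 805/2180 = 14.232 V.
I_load = 14.232/0.201 = 70.808 A, so P_out = 14.232 × 70.808 = 1007.8 W.
All ideal ⇒ P_in = P_out, so I_supply = 1007.8/120 = 8.40 A.

I_supply ≈ 8.40 A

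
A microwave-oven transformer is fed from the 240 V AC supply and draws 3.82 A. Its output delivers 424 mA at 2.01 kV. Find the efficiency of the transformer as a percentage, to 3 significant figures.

η ≈ 93.0%

P_in = 240 × 3.82 = 916.800 W.
P_out = 2010 × 0.424 = 852.240 W.
η = P_out/P_in = 852.240/916.800 = 0.930.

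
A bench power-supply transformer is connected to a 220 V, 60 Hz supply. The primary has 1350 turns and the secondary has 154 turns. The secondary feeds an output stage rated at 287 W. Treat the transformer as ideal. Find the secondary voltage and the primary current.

V_s = V_p × N_s/N_p = 220 × 154/1350 = 25.096 V.
I_s = P/V_s = 287/25.096 = 11.436 A.
I_p = I_s × N_s/N_p = 11.436 × 154/1350 = 1.30 A.

V_s ≈ 25.1 V, I_p ≈ 1.30 A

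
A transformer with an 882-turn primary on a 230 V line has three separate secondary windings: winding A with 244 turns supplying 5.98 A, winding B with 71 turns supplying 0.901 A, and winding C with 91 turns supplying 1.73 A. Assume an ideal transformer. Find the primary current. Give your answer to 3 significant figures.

I_p ≈ 1.91 A

V_A = 230 × 244/882 = 63.628 V; V_B = 230 × 71/882 = 18.515 V; V_C = 230 × 91/882 = 23.730 V.
P_out = V_A I_A + V_B I_B + V_C I_C = 63.628×5.98 + 18.515×0.901 + 23.730×1.73 = 380.50 + 16.682 + 41.053 = 438.23 W.
Ideal ⇒ P_in = P_out, so I_p = P_out/V_p = 438.23/230 = 1.91 A.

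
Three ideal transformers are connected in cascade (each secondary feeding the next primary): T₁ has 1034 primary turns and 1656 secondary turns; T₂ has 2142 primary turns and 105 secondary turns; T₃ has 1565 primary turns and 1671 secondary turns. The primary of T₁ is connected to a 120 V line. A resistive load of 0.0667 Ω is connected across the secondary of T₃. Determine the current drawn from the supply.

I_supply ≈ 12.6 A

After T₁: V = 120.00 × 1656/1034 = 192.19 V.
After T₂: V = 192.19 × 105/2142 = 9.4209 V.
After T₃: V = 9.4209 × 1671/1565 = 10.059 V.
I_load = 10.059/0.0667 = 150.81 A, so P_out = 10.059 × 150.81 = 1517.0 W.
All ideal ⇒ P_in = P_out, so I_supply = 1517.0/120 = 12.6 A.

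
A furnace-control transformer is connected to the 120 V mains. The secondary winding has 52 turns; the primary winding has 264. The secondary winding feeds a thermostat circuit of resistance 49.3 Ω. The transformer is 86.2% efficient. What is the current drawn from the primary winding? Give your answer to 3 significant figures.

V_s = 120 × 52/264 = 23.636 V.
I_s = V_s/R = 23.636/49.3 = 0.47944 A.
P_out = V_s I_s = 23.636 × 0.47944 = 11.332 W.
P_in = P_out/η = 11.332/0.862 = 13.146 W.
I_p = P_in/V_p = 13.146/120 = 0.110 A.

I_p ≈ 0.110 A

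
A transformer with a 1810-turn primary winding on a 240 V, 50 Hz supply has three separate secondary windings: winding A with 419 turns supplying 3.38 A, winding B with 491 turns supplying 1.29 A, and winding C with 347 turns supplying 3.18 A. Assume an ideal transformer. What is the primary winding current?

V_A = 240 × 419/1810 = 55.558 V; V_B = 240 × 491/1810 = 65.105 V; V_C = 240 × 347/1810 = 46.011 V.
P_out = V_A I_A + V_B I_B + V_C I_C = 55.558×3.38 + 65.105×1.29 + 46.011×3.18 = 187.79 + 83.985 + 146.32 = 418.09 W.
Ideal ⇒ P_in = P_out, so I_p = P_out/V_p = 418.09/240 = 1.74 A.

I_p ≈ 1.74 A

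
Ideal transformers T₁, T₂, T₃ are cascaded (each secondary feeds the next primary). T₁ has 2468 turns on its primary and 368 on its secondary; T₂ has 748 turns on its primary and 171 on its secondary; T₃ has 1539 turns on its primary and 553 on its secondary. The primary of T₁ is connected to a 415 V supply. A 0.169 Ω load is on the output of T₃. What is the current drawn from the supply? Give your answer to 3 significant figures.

Secondary of T₁: V = 415.00 × 368/2468 = 61.880 V.
Secondary of T₂: V = 61.880 × 171/748 = 14.146 V.
Secondary of T₃: V = 14.146 × 553/1539 = 5.0831 V.
I_load = 5.0831/0.169 = 30.078 A, so P_out = 5.0831 × 30.078 = 152.89 W.
All ideal ⇒ P_in = P_out, so I_supply = 152.89/415 = 0.368 A.

I_supply ≈ 0.368 A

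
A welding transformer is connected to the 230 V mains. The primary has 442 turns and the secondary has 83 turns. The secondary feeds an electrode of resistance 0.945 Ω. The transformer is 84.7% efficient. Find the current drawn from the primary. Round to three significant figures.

I_p ≈ 10.1 A

V_s = 230 × 83/442 = 43.190 V.
I_s = V_s/R = 43.190/0.945 = 45.704 A.
P_out = V_s I_s = 43.190 × 45.704 = 1973.9 W.
P_in = P_out/η = 1973.9/0.847 = 2330.5 W.
I_p = P_in/V_p = 2330.5/230 = 10.1 A.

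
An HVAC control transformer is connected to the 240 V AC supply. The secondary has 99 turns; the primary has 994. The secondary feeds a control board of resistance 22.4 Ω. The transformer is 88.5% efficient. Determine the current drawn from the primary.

V_s = 240 × 99/994 = 23.903 V.
I_s = V_s/R = 23.903/22.4 = 1.0671 A.
P_out = V_s I_s = 23.903 × 1.0671 = 25.508 W.
P_in = P_out/η = 25.508/0.885 = 28.822 W.
I_p = P_in/V_p = 28.822/240 = 0.120 A.

I_p ≈ 0.120 A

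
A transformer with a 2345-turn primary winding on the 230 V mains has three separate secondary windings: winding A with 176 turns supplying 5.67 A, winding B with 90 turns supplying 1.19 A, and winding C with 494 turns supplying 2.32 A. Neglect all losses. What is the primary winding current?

V_A = 230 × 176/2345 = 17.262 V; V_B = 230 × 90/2345 = 8.8273 V; V_C = 230 × 494/2345 = 48.452 V.
P_out = V_A I_A + V_B I_B + V_C I_C = 17.262×5.67 + 8.8273×1.19 + 48.452×2.32 = 97.877 + 10.504 + 112.41 = 220.79 W.
Ideal ⇒ P_in = P_out, so I_p = P_out/V_p = 220.79/230 = 0.960 A.

I_p ≈ 0.960 A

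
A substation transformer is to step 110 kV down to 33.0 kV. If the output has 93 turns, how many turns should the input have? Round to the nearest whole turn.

N_in/N_out = V_in/V_out, so N_in = 93 × 110000/33000 = 310.0 ≈ 310 turns.

N_in = 310 turns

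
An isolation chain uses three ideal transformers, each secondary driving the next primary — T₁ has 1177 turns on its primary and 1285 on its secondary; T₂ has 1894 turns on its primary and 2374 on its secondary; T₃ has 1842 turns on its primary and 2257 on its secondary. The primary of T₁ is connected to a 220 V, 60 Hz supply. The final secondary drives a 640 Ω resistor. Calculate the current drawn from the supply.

I_supply ≈ 0.966 A

Secondary of T₁: V = 220.00 × 1285/1177 = 240.19 V.
Secondary of T₂: V = 240.19 × 2374/1894 = 301.06 V.
Secondary of T₃: V = 301.06 × 2257/1842 = 368.89 V.
I_load = 368.89/640 = 0.57638 A, so P_out = 368.89 × 0.57638 = 212.62 W.
All ideal ⇒ P_in = P_out, so I_supply = 212.62/220 = 0.966 A.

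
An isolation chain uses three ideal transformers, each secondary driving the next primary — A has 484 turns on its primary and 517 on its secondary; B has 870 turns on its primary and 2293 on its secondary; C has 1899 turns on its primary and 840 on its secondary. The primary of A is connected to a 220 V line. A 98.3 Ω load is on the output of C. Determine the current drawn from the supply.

After A: V = 220.00 × 517/484 = 235.00 V.
After B: V = 235.00 × 2293/870 = 619.37 V.
After C: V = 619.37 × 840/1899 = 273.97 V.
I_load = 273.97/98.3 = 2.7871 A, so P_out = 273.97 × 2.7871 = 763.59 W.
All ideal ⇒ P_in = P_out, so I_supply = 763.59/220 = 3.47 A.

I_supply ≈ 3.47 A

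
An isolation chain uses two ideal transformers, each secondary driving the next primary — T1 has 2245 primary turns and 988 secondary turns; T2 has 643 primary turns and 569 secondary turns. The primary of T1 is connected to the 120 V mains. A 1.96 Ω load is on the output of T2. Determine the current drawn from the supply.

After T1: V = 120.00 × 988/2245 = 52.811 V.
After T2: V = 52.811 × 569/643 = 46.733 V.
I_load = 46.733/1.96 = 23.843 A, so P_out = 46.733 × 23.843 = 1114.3 W.
All ideal ⇒ P_in = P_out, so I_supply = 1114.3/120 = 9.29 A.

I_supply ≈ 9.29 A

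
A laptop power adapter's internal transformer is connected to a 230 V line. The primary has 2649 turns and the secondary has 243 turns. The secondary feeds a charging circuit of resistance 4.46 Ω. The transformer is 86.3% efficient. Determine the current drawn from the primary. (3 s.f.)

V_s = 230 × 243/2649 = 21.099 V.
I_s = V_s/R = 21.099/4.46 = 4.7306 A.
P_out = V_s I_s = 21.099 × 4.7306 = 99.809 W.
P_in = P_out/η = 99.809/0.863 = 115.65 W.
I_p = P_in/V_p = 115.65/230 = 0.503 A.

I_p ≈ 0.503 A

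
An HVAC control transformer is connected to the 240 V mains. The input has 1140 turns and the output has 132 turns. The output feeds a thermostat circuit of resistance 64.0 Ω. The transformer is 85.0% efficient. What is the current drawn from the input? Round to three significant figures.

V_out = 240 × 132/1140 = 27.789 V.
I_out = V_out/R = 27.789/64.0 = 0.43421 A.
P_out = V_out I_out = 27.789 × 0.43421 = 12.066 W.
P_in = P_out/η = 12.066/0.850 = 14.196 W.
I_in = P_in/V_in = 14.196/240 = 0.0591 A.

I_in ≈ 0.0591 A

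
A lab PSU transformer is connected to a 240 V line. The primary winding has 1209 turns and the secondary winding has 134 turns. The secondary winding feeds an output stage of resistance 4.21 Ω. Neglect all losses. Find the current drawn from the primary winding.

I_p ≈ 0.700 A

V_s = V_p × N_s/N_p = 240 × 134/1209 = 26.600 V.
I_s = V_s/R = 26.600/4.21 = 6.3184 A.
For an ideal transformer I_p N_p = I_s N_s, so I_p = 6.3184 × 134/1209 = 0.700 A.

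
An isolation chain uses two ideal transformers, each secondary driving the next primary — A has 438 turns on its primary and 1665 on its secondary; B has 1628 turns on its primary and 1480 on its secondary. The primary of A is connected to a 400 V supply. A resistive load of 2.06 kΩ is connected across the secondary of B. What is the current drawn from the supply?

I_supply ≈ 2.32 A

After A: V = 400.00 × 1665/438 = 1520.5 V.
After B: V = 1520.5 × 1480/1628 = 1382.3 V.
I_load = 1382.3/2060 = 0.67103 A, so P_out = 1382.3 × 0.67103 = 927.57 W.
All ideal ⇒ P_in = P_out, so I_supply = 927.57/400 = 2.32 A.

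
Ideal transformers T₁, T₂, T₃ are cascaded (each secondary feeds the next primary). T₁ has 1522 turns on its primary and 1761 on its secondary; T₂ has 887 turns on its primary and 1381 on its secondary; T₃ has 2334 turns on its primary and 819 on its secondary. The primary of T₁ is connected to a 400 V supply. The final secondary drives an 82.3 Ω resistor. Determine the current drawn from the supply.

After T₁: V = 400.00 × 1761/1522 = 462.81 V.
After T₂: V = 462.81 × 1381/887 = 720.57 V.
After T₃: V = 720.57 × 819/2334 = 252.85 V.
I_load = 252.85/82.3 = 3.0723 A, so P_out = 252.85 × 3.0723 = 776.81 W.
All ideal ⇒ P_in = P_out, so I_supply = 776.81/400 = 1.94 A.

I_supply ≈ 1.94 A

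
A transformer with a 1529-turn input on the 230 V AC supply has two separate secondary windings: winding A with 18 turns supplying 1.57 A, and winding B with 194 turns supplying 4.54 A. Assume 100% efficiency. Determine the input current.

V_A = 230 × 18/1529 = 2.7077 V; V_B = 230 × 194/1529 = 29.182 V.
P_out = V_A I_A + V_B I_B = 2.7077×1.57 + 29.182×4.54 = 4.2510 + 132.49 = 136.74 W.
Ideal ⇒ P_in = P_out, so I_in = P_out/V_in = 136.74/230 = 0.595 A.

I_in ≈ 0.595 A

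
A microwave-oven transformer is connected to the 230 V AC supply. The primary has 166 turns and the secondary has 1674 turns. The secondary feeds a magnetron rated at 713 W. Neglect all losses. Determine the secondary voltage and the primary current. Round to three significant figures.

V_s ≈ 2320 V, I_p ≈ 3.10 A

V_s = V_p × N_s/N_p = 230 × 1674/166 = 2319.4 V.
I_s = P/V_s = 713/2319.4 = 0.30741 A.
I_p = I_s × N_s/N_p = 0.30741 × 1674/166 = 3.10 A.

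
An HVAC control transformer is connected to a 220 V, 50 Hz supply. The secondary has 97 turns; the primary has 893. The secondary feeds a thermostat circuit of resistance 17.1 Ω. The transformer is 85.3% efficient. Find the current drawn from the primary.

I_p ≈ 0.178 A

V_s = 220 × 97/893 = 23.897 V.
I_s = V_s/R = 23.897/17.1 = 1.3975 A.
P_out = V_s I_s = 23.897 × 1.3975 = 33.396 W.
P_in = P_out/η = 33.396/0.853 = 39.151 W.
I_p = P_in/V_p = 39.151/220 = 0.178 A.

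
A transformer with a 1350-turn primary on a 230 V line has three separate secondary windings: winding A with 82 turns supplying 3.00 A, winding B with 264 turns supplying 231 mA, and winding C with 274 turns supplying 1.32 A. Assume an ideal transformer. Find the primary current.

I_p ≈ 0.495 A

V_A = 230 × 82/1350 = 13.970 V; V_B = 230 × 264/1350 = 44.978 V; V_C = 230 × 274/1350 = 46.681 V.
P_out = V_A I_A + V_B I_B + V_C I_C = 13.970×3.00 + 44.978×0.231 + 46.681×1.32 = 41.911 + 10.390 + 61.620 = 113.92 W.
Ideal ⇒ P_in = P_out, so I_p = P_out/V_p = 113.92/230 = 0.495 A.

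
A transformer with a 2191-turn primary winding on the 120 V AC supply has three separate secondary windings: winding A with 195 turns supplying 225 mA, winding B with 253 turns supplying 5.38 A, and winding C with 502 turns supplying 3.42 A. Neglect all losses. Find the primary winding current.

V_A = 120 × 195/2191 = 10.680 V; V_B = 120 × 253/2191 = 13.857 V; V_C = 120 × 502/2191 = 27.494 V.
P_out = V_A I_A + V_B I_B + V_C I_C = 10.680×0.225 + 13.857×5.38 + 27.494×3.42 = 2.4030 + 74.549 + 94.030 = 170.98 W.
Ideal ⇒ P_in = P_out, so I_p = P_out/V_p = 170.98/120 = 1.42 A.

I_p ≈ 1.42 A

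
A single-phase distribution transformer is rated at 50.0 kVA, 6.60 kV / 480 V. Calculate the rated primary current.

I_p = S/V_p = 50000/6600 = 7.58 A.

I_p ≈ 7.58 A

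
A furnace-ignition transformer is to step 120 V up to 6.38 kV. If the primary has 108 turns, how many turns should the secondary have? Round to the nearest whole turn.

N_s/N_p = V_s/V_p, so N_s = 108 × 6380/120 = 5742.0 ≈ 5742 turns.

N_s = 5742 turns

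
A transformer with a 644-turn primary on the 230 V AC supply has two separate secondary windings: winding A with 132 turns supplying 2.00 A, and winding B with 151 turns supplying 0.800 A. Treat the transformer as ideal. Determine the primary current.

I_p ≈ 0.598 A

V_A = 230 × 132/644 = 47.143 V; V_B = 230 × 151/644 = 53.929 V.
P_out = V_A I_A + V_B I_B = 47.143×2.00 + 53.929×0.800 = 94.286 + 43.143 = 137.43 W.
Ideal ⇒ P_in = P_out, so I_p = P_out/V_p = 137.43/230 = 0.598 A.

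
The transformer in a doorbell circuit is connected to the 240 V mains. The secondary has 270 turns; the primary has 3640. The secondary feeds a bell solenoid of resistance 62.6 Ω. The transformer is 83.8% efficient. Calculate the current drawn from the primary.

V_s = 240 × 270/3640 = 17.802 V.
I_s = V_s/R = 17.802/62.6 = 0.28438 A.
P_out = V_s I_s = 17.802 × 0.28438 = 5.0626 W.
P_in = P_out/η = 5.0626/0.838 = 6.0413 W.
I_p = P_in/V_p = 6.0413/240 = 0.0252 A.

I_p ≈ 0.0252 A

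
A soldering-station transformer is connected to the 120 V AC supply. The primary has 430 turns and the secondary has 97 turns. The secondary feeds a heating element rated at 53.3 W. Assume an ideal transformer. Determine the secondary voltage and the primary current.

V_s = V_p × N_s/N_p = 120 × 97/430 = 27.070 V.
I_s = P/V_s = 53.3/27.070 = 1.9690 A.
I_p = I_s × N_s/N_p = 1.9690 × 97/430 = 0.444 A.

V_s ≈ 27.1 V, I_p ≈ 0.444 A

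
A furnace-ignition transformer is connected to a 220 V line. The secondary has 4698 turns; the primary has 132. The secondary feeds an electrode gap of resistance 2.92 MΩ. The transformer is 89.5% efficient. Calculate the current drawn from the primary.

V_s = 220 × 4698/132 = 7830.0 V.
I_s = V_s/R = 7830.0/(2.92×10^6) = 0.0026815 A.
P_out = V_s I_s = 7830.0 × 0.0026815 = 20.996 W.
P_in = P_out/η = 20.996/0.895 = 23.459 W.
I_p = P_in/V_p = 23.459/220 = 0.107 A.

I_p ≈ 0.107 A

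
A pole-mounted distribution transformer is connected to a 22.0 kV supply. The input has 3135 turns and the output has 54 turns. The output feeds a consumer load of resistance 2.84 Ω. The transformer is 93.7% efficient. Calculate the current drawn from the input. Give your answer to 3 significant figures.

V_out = 22000 × 54/3135 = 378.95 V.
I_out = V_out/R = 378.95/2.84 = 133.43 A.
P_out = V_out I_out = 378.95 × 133.43 = 50564 W.
P_in = P_out/η = 50564/0.937 = 53963 W.
I_in = P_in/V_in = 53963/22000 = 2.45 A.

I_in ≈ 2.45 A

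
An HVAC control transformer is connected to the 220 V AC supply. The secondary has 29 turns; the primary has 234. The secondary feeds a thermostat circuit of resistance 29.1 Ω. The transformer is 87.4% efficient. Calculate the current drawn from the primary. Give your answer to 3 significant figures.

I_p ≈ 0.133 A

V_s = 220 × 29/234 = 27.265 V.
I_s = V_s/R = 27.265/29.1 = 0.93694 A.
P_out = V_s I_s = 27.265 × 0.93694 = 25.546 W.
P_in = P_out/η = 25.546/0.874 = 29.228 W.
I_p = P_in/V_p = 29.228/220 = 0.133 A.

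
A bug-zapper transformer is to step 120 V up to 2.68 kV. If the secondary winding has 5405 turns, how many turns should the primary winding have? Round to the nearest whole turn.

N_p = 242 turns

N_p/N_s = V_p/V_s, so N_p = 5405 × 120/2680 = 242.0 ≈ 242 turns.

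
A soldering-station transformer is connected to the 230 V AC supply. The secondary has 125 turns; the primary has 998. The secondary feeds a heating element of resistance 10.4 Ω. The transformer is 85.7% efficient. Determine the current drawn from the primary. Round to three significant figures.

I_p ≈ 0.405 A

V_s = 230 × 125/998 = 28.808 V.
I_s = V_s/R = 28.808/10.4 = 2.7700 A.
P_out = V_s I_s = 28.808 × 2.7700 = 79.796 W.
P_in = P_out/η = 79.796/0.857 = 93.111 W.
I_p = P_in/V_p = 93.111/230 = 0.405 A.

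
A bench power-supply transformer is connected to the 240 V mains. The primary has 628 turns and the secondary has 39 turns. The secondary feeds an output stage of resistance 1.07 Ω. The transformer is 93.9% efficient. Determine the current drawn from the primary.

V_s = 240 × 39/628 = 14.904 V.
I_s = V_s/R = 14.904/1.07 = 13.929 A.
P_out = V_s I_s = 14.904 × 13.929 = 207.61 W.
P_in = P_out/η = 207.61/0.939 = 221.10 W.
I_p = P_in/V_p = 221.10/240 = 0.921 A.

I_p ≈ 0.921 A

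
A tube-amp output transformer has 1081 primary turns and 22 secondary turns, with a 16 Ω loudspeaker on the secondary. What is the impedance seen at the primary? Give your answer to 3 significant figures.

Z_p ≈ 38600 Ω

Z_p = (N_p/N_s)² × Z_s = (1081/22)² × 16 = 38600 Ω.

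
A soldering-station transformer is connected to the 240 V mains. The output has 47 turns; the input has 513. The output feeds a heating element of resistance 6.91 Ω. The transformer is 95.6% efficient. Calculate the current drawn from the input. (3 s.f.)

I_in ≈ 0.305 A

V_out = 240 × 47/513 = 21.988 V.
I_out = V_out/R = 21.988/6.91 = 3.1821 A.
P_out = V_out I_out = 21.988 × 3.1821 = 69.969 W.
P_in = P_out/η = 69.969/0.956 = 73.189 W.
I_in = P_in/V_in = 73.189/240 = 0.305 A.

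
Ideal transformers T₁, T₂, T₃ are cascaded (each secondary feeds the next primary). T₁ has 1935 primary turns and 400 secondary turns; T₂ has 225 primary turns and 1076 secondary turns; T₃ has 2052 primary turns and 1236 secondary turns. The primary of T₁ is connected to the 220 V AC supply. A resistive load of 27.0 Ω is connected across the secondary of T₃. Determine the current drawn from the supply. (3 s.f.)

I_supply ≈ 2.89 A

Secondary of T₁: V = 220.00 × 400/1935 = 45.478 V.
Secondary of T₂: V = 45.478 × 1076/225 = 217.49 V.
Secondary of T₃: V = 217.49 × 1236/2052 = 131.00 V.
I_load = 131.00/27.0 = 4.8519 A, so P_out = 131.00 × 4.8519 = 635.60 W.
All ideal ⇒ P_in = P_out, so I_supply = 635.60/220 = 2.89 A.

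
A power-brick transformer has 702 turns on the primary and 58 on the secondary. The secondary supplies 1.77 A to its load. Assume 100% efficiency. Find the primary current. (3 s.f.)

For an ideal transformer I_p/I_s = N_s/N_p, so I_p = 1.77 × 58/702 = 0.146 A.

I_p ≈ 0.146 A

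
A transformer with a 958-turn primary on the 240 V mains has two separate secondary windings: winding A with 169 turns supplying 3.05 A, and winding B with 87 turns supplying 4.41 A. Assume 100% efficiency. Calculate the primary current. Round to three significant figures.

I_p ≈ 0.939 A

V_A = 240 × 169/958 = 42.338 V; V_B = 240 × 87/958 = 21.795 V.
P_out = V_A I_A + V_B I_B = 42.338×3.05 + 21.795×4.41 = 129.13 + 96.118 = 225.25 W.
Ideal ⇒ P_in = P_out, so I_p = P_out/V_p = 225.25/240 = 0.939 A.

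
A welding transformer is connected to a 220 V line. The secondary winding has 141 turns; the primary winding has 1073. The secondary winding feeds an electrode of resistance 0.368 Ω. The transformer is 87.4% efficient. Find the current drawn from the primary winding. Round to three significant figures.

I_p ≈ 11.8 A

V_s = 220 × 141/1073 = 28.910 V.
I_s = V_s/R = 28.910/0.368 = 78.559 A.
P_out = V_s I_s = 28.910 × 78.559 = 2271.1 W.
P_in = P_out/η = 2271.1/0.874 = 2598.5 W.
I_p = P_in/V_p = 2598.5/220 = 11.8 A.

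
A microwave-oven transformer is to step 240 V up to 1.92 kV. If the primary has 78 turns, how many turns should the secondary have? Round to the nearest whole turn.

N_s = 624 turns

N_s/N_p = V_s/V_p, so N_s = 78 × 1920/240 = 624.0 ≈ 624 turns.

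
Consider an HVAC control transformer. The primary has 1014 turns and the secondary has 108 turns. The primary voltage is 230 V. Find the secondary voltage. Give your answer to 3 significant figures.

V_s/V_p = N_s/N_p, so V_s = 230 × 108/1014 = 24.5 V.

V_s ≈ 24.5 V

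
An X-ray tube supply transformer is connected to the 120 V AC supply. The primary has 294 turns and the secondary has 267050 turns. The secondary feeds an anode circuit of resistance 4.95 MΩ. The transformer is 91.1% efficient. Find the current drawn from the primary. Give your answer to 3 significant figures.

I_p ≈ 22.0 A

V_s = 120 × 267050/294 = 109000 V.
I_s = V_s/R = 109000/(4.95×10^6) = 0.022020 A.
P_out = V_s I_s = 109000 × 0.022020 = 2400.2 W.
P_in = P_out/η = 2400.2/0.911 = 2634.7 W.
I_p = P_in/V_p = 2634.7/120 = 22.0 A.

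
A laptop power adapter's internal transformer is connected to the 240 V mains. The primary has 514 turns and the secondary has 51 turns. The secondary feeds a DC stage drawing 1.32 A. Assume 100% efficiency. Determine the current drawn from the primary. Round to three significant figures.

For an ideal transformer I_p N_p = I_s N_s, so I_p = 1.32 × 51/514 = 0.131 A.

I_p ≈ 0.131 A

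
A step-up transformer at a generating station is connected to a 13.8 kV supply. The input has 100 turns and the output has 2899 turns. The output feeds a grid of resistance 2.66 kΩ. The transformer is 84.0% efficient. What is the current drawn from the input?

V_out = 13800 × 2899/100 = 400060 V.
I_out = V_out/R = 400060/2660 = 150.40 A.
P_out = V_out I_out = 400060 × 150.40 = 6.0169×10^7 W.
P_in = P_out/η = 6.0169×10^7/0.840 = 7.1630×10^7 W.
I_in = P_in/V_in = 7.1630×10^7/13800 = 5190 A.

I_in ≈ 5190 A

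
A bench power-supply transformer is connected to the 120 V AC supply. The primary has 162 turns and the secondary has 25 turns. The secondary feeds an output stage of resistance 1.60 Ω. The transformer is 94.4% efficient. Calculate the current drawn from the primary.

I_p ≈ 1.89 A

V_s = 120 × 25/162 = 18.519 V.
I_s = V_s/R = 18.519/1.60 = 11.574 A.
P_out = V_s I_s = 18.519 × 11.574 = 214.33 W.
P_in = P_out/η = 214.33/0.944 = 227.05 W.
I_p = P_in/V_p = 227.05/120 = 1.89 A.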